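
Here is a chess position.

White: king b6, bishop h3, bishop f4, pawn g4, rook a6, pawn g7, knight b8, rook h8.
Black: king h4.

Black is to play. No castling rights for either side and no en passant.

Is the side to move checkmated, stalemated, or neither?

checkmate

Black to move; black king on h4.
In check: yes, from the white rook on h8.
King squares — g3: attacked by Bf4; h3: attacked by Rh8; g4: attacked by Bh3; g5: attacked by Bf4; h5: attacked by Pg4.
Legal moves for Black: none.
In check with no legal moves → checkmate.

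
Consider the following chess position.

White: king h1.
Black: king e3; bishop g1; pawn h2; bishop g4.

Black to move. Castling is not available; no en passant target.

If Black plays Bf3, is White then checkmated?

After Bf3: white king on h1; in check: yes, from the black bishop on f3.
King squares — g1: attacked by Ph2; g2: attacked by Bf3; h2: attacked by Bg1.
White has no legal moves → checkmate.

yes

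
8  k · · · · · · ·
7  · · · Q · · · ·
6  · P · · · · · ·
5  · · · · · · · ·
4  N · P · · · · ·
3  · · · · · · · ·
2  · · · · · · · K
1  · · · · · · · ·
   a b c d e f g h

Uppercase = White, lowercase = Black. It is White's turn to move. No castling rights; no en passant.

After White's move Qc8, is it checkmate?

After Qc8: black king on a8; in check: yes, from the white queen on c8.
King squares — a7: attacked by Pb6; b7: attacked by Qc8; b8: attacked by Qc8.
Black has no legal moves → checkmate.

yes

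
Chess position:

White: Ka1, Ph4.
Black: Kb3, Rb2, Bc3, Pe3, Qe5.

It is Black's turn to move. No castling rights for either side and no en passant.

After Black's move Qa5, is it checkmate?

yes

After Qa5: white king on a1; in check: yes, from the black queen on a5.
King squares — b1: attacked by Rb2; a2: attacked by Rb2; b2: attacked by Kb3.
White has no legal moves → checkmate.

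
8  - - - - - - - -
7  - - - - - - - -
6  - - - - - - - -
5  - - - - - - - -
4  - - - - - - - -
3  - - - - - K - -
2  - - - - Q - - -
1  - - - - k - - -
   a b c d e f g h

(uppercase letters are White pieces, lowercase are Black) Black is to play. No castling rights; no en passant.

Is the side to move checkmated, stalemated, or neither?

Black to move; black king on e1.
In check: yes, from the white queen on e2.
King squares — d1: attacked by Qe2; f1: attacked by Qe2; d2: attacked by Qe2; e2: attacked by Kf3; f2: attacked by Qe2.
Legal moves for Black: none.
In check with no legal moves → checkmate.

checkmate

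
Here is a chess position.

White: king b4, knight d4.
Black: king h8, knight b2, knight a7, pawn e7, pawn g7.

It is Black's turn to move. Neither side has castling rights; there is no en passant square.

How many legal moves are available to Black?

13

Black to move; king on h8.
In check: no.
Legal moves: Kg8, Kh7, Nc8, Nc6+, Nb5, Nc4, Na4, Nd3+, Nd1, g6, e6, g5, e5.
Count: 13.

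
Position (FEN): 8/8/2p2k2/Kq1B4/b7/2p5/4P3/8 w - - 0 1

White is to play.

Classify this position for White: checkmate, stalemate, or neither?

checkmate

White to move; white king on a5.
In check: yes, from the black queen on b5.
King squares — a4: attacked by Qb5; b4: attacked by Qb5; b5: attacked by Ba4; a6: attacked by Qb5; b6: attacked by Qb5.
Legal moves for White: none.
In check with no legal moves → checkmate.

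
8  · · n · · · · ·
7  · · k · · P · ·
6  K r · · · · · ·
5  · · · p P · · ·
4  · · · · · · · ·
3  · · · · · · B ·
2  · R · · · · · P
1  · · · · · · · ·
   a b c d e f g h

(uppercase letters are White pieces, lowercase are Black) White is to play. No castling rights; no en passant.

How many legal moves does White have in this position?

White to move; king on a6.
In check: yes, from the black rook on b6.
Legal moves: Ka5, Rxb6.
Count: 2.

2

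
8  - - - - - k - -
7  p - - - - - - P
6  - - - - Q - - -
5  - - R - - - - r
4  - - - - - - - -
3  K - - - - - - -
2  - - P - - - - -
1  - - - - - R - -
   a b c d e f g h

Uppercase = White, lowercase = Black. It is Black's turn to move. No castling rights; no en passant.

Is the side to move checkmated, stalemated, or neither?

neither

Black to move; black king on f8.
In check: yes, from the white rook on f1.
Legal moves for Black: Kg7, Rf5.
Black is in check but has 2 legal moves → neither.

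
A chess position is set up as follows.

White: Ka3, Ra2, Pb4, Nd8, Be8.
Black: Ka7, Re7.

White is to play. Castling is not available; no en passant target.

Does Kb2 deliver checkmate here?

After Kb2: black king on a7; in check: yes, from the white rook on a2.
Black has 2 legal replies: Kb8, Kb6.
In check but a legal move exists → not checkmate.

no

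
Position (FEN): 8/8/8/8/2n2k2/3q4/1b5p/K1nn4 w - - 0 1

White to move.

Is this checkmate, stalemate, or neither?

White to move; white king on a1.
In check: yes, from the black bishop on b2.
King squares — b1: attacked by Qd3; a2: attacked by Nc1; b2: attacked by Nd1.
Legal moves for White: none.
In check with no legal moves → checkmate.

checkmate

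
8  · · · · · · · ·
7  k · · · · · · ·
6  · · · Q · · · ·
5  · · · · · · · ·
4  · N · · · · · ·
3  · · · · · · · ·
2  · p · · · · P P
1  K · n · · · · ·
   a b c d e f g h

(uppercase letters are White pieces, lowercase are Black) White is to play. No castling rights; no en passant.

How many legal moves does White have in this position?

White to move; king on a1.
In check: yes, from the black pawn on b2.
Legal moves: Kxb2, Kb1.
Count: 2.

2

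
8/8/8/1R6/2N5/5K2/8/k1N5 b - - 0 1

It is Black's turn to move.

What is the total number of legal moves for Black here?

0

Black to move; king on a1.
In check: no.
Legal moves: none.
Count: 0.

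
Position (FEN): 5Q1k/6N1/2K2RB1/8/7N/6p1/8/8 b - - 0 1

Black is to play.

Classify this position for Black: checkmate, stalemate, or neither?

checkmate

Black to move; black king on h8.
In check: yes, from the white queen on f8.
King squares — g7: attacked by Qf8; h7: attacked by Bg6; g8: attacked by Qf8.
Legal moves for Black: none.
In check with no legal moves → checkmate.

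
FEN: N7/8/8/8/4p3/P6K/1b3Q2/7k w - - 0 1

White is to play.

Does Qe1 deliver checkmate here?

yes

After Qe1: black king on h1; in check: yes, from the white queen on e1.
King squares — g1: attacked by Qe1; g2: attacked by Kh3; h2: attacked by Kh3.
Black has no legal moves → checkmate.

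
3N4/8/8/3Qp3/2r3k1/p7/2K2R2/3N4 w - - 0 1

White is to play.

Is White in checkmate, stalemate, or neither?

White to move; white king on c2.
In check: yes, from the black rook on c4.
Legal moves for White: Kd3, Kb3, Kd2, Kb1, Qxc4+, Nc3.
White is in check but has 6 legal moves → neither.

neither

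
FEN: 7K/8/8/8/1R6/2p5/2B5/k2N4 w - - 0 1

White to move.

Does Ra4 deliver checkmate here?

yes

After Ra4: black king on a1; in check: yes, from the white rook on a4.
King squares — b1: attacked by Bc2; a2: attacked by Ra4; b2: attacked by Nd1.
Black has no legal moves → checkmate.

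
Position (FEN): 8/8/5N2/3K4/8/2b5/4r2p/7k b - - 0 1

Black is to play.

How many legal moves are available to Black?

24

Black to move; king on h1.
In check: no.
Legal moves: Bxf6, Be5, Ba5, Bd4, Bb4, Bd2, Bb2, Be1, Ba1, Re8, Re7, Re6, Re5+, Re4, Re3, Rg2, Rf2, Rd2+, Rc2, Rb2, Ra2, Re1, Kg2, Kg1.
Count: 24.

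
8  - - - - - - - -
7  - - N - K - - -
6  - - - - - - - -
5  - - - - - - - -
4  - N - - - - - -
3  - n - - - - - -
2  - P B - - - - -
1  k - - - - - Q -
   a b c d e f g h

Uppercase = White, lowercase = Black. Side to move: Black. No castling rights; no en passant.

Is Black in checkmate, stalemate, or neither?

Black to move; black king on a1.
In check: yes, from the white queen on g1.
King squares — b1: attacked by Qg1; a2: attacked by Nb4; b2: available.
Legal moves for Black: Kxb2, Nc1.
Black is in check but has 2 legal moves → neither.

neither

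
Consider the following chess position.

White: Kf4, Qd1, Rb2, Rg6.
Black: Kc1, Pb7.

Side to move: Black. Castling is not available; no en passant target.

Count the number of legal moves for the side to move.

2

Black to move; king on c1.
In check: yes, from the white queen on d1.
Legal moves: Kxb2, Kxd1.
Count: 2.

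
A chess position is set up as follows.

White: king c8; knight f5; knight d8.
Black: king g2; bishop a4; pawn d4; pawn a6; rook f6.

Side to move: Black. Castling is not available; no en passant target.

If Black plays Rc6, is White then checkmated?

no

After Rc6: white king on c8; in check: yes, from the black rook on c6.
White has 4 legal replies: Kb8, Kd7, Kb7, Nxc6.
In check but a legal move exists → not checkmate.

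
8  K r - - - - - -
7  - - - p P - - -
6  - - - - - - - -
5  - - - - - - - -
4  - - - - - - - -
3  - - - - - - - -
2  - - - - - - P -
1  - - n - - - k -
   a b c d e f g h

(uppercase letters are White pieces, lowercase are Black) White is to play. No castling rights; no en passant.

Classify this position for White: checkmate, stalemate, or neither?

neither

White to move; white king on a8.
In check: yes, from the black rook on b8.
King squares — a7: available; b7: attacked by Rb8; b8: available.
Legal moves for White: Kxb8, Ka7.
White is in check but has 2 legal moves → neither.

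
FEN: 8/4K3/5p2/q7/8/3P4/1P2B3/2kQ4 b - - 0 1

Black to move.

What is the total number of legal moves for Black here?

1

Black to move; king on c1.
In check: yes, from the white queen on d1.
Legal moves: Kxb2.
Count: 1.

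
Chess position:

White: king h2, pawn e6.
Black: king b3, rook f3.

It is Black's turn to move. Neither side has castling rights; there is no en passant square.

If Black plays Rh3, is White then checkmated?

no

After Rh3: white king on h2; in check: yes, from the black rook on h3.
White has 3 legal replies: Kxh3, Kg2, Kg1.
In check but a legal move exists → not checkmate.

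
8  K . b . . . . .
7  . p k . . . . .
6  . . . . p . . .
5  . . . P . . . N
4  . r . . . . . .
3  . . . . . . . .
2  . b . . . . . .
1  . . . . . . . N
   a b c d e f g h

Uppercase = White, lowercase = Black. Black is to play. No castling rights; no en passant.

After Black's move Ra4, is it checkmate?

yes

After Ra4: white king on a8; in check: yes, from the black rook on a4.
King squares — a7: attacked by Ra4; b7: attacked by Kc7; b8: attacked by Kc7.
White has no legal moves → checkmate.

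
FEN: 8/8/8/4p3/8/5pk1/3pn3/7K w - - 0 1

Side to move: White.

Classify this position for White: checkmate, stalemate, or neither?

White to move; white king on h1.
In check: no.
King squares — g1: attacked by Ne2; g2: attacked by Pf3; h2: attacked by Kg3.
Legal moves for White: none.
Not in check and no legal moves → stalemate.

stalemate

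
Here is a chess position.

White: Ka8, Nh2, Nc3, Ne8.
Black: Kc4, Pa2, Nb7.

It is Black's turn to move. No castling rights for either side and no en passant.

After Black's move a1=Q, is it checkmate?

no

After a1=Q: white king on a8; in check: yes, from the black queen on a1.
White has 4 legal replies: Kb8, Kxb7, Na4, Na2.
In check but a legal move exists → not checkmate.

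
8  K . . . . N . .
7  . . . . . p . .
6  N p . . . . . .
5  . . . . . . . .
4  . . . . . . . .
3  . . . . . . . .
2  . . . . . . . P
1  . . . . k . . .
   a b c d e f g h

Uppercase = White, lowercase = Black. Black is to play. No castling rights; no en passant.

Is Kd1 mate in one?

After Kd1: white king on a8; in check: no.
White is not in check, so this cannot be checkmate.

no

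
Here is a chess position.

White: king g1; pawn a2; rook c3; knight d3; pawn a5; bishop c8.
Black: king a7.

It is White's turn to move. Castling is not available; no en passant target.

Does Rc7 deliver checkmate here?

After Rc7: black king on a7; in check: yes, from the white rook on c7.
Black has 2 legal replies: Kb8, Ka8.
In check but a legal move exists → not checkmate.

no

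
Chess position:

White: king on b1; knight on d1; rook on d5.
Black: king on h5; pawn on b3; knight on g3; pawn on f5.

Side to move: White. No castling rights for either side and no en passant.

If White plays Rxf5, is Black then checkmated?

After Rxf5: black king on h5; in check: yes, from the white rook on f5.
Black has 5 legal replies: Kh6, Kg6, Kh4, Kg4, Nxf5.
In check but a legal move exists → not checkmate.

no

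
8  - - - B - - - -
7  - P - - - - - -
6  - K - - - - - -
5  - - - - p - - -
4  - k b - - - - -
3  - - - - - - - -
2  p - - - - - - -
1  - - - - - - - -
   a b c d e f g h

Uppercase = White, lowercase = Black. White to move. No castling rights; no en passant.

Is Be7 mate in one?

After Be7: black king on b4; in check: yes, from the white bishop on e7.
Black has 3 legal replies: Ka4, Kc3, Kb3.
In check but a legal move exists → not checkmate.

no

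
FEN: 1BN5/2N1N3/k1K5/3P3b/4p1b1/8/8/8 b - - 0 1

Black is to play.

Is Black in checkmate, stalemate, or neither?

Black to move; black king on a6.
In check: yes, from the white knight on c7.
King squares — a5: available; b5: attacked by Kc6; b6: attacked by Kc6; a7: attacked by Bb8; b7: attacked by Kc6.
Legal moves for Black: Ka5.
Black is in check but has 1 legal move → neither.

neither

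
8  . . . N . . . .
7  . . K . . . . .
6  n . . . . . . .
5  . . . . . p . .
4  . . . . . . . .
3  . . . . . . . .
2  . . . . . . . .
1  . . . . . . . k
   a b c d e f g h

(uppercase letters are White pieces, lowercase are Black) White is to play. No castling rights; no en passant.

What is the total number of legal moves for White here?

6

White to move; king on c7.
In check: yes, from the black knight on a6.
Legal moves: Kc8, Kd7, Kb7, Kd6, Kc6, Kb6.
Count: 6.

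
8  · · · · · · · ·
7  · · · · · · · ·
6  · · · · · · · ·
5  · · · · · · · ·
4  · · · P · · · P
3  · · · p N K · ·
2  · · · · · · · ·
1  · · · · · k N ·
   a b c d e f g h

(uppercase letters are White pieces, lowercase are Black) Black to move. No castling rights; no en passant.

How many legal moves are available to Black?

2

Black to move; king on f1.
In check: yes, from the white knight on e3.
Legal moves: Kxg1, Ke1.
Count: 2.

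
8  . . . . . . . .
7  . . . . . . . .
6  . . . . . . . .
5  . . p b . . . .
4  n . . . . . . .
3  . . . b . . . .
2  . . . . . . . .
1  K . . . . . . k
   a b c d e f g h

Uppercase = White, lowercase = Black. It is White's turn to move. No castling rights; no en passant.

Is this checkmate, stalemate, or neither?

stalemate

White to move; white king on a1.
In check: no.
King squares — b1: attacked by Bd3; a2: attacked by Bd5; b2: attacked by Na4.
Legal moves for White: none.
Not in check and no legal moves → stalemate.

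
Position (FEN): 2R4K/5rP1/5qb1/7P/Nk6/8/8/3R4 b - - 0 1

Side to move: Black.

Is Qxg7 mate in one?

After Qxg7: white king on h8; in check: yes, from the black queen on g7.
King squares — g7: attacked by Rf7; h7: attacked by Bg6; g8: attacked by Qg7.
White has no legal moves → checkmate.

yes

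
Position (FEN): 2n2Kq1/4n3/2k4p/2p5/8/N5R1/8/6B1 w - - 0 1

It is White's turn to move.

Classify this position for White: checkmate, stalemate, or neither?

White to move; white king on f8.
In check: yes, from the black queen on g8.
Legal moves for White: Rxg8.
White is in check but has 1 legal move → neither.

neither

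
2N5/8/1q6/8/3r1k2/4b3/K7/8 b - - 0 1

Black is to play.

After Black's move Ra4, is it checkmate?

yes

After Ra4: white king on a2; in check: yes, from the black rook on a4.
King squares — a1: attacked by Ra4; b1: attacked by Qb6; b2: attacked by Qb6; a3: attacked by Ra4; b3: attacked by Qb6.
White has no legal moves → checkmate.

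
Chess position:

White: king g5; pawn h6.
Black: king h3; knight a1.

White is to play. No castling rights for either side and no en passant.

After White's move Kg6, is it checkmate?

no

After Kg6: black king on h3; in check: no.
Black is not in check, so this cannot be checkmate.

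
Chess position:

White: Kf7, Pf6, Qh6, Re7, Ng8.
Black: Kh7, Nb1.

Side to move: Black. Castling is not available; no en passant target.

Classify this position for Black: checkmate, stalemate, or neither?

Black to move; black king on h7.
In check: yes, from the white queen on h6.
King squares — g6: attacked by Qh6; h6: attacked by Ng8; g7: attacked by Pf6; g8: attacked by Kf7; h8: attacked by Qh6.
Legal moves for Black: none.
In check with no legal moves → checkmate.

checkmate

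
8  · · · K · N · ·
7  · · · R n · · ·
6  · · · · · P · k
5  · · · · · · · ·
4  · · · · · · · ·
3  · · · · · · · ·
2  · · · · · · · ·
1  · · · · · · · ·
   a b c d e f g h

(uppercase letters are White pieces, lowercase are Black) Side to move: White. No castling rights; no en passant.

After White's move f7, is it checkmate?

no

After f7: black king on h6; in check: no.
Black is not in check, so this cannot be checkmate.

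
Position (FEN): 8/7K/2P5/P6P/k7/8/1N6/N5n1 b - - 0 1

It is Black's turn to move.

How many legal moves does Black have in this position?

Black to move; king on a4.
In check: yes, from the white knight on b2.
Legal moves: Kb5, Kxa5, Kb4, Ka3.
Count: 4.

4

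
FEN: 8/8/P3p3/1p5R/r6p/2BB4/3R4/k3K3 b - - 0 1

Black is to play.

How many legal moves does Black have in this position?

Black to move; king on a1.
In check: yes, from the white bishop on c3.
Legal moves: none.
Count: 0.

0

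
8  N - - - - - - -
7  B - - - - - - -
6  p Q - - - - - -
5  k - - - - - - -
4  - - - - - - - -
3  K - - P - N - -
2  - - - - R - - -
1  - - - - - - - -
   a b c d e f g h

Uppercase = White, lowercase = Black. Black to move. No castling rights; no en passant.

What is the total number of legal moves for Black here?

Black to move; king on a5.
In check: yes, from the white queen on b6.
Legal moves: none.
Count: 0.

0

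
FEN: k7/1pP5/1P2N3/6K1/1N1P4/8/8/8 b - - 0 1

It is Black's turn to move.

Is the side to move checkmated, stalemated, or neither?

Black to move; black king on a8.
In check: no.
King squares — a7: attacked by Pb6; b7: own pawn; b8: attacked by Pc7.
Legal moves for Black: none.
Not in check and no legal moves → stalemate.

stalemate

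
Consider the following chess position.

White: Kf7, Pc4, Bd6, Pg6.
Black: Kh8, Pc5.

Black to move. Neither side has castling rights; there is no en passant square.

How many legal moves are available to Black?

Black to move; king on h8.
In check: no.
Legal moves: none.
Count: 0.

0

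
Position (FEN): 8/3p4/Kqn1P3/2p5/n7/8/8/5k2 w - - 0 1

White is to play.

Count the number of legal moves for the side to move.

White to move; king on a6.
In check: yes, from the black queen on b6.
Legal moves: none.
Count: 0.

0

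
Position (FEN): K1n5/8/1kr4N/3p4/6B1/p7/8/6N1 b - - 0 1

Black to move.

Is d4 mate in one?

After d4: white king on a8; in check: no.
White is not in check, so this cannot be checkmate.

no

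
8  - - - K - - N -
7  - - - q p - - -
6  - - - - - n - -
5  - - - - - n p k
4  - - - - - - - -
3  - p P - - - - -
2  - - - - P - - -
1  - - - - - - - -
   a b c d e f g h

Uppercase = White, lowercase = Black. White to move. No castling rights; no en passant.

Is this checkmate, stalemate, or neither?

White to move; white king on d8.
In check: yes, from the black queen on d7.
King squares — c7: attacked by Qd7; d7: attacked by Nf6; e7: attacked by Nf5; c8: attacked by Qd7; e8: attacked by Nf6.
Legal moves for White: none.
In check with no legal moves → checkmate.

checkmate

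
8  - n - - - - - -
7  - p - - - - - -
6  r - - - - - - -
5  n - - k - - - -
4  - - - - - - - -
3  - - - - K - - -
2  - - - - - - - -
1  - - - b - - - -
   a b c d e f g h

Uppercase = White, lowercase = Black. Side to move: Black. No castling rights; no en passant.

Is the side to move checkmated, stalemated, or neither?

neither

Black to move; black king on d5.
In check: no.
Legal moves for Black include: Nd7, Nbc6, Ra8, Ra7, Rh6, Rg6, Rf6, Re6+, Rd6, Rc6, Rb6, Ke6, Kd6, Kc6, Ke5, Kc5, Kc4, Nac6, ... (list truncated; more exist).
Black has legal moves and is not in check → neither.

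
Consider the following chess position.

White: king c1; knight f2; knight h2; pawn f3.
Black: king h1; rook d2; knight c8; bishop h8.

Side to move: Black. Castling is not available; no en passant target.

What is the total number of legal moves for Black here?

4

Black to move; king on h1.
In check: yes, from the white knight on f2.
Legal moves: Kxh2, Kg2, Kg1, Rxf2.
Count: 4.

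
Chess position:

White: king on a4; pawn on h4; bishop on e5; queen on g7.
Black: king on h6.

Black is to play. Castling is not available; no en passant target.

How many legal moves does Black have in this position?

Black to move; king on h6.
In check: yes, from the white queen on g7.
Legal moves: Kh5.
Count: 1.

1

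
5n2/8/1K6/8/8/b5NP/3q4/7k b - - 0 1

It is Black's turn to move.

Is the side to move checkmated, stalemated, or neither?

neither

Black to move; black king on h1.
In check: yes, from the white knight on g3.
King squares — g1: available; g2: available; h2: available.
Legal moves for Black: Kh2, Kg2, Kg1.
Black is in check but has 3 legal moves → neither.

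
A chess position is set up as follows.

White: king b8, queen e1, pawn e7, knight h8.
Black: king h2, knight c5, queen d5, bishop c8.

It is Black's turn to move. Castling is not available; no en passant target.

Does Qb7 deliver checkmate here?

After Qb7: white king on b8; in check: yes, from the black queen on b7.
King squares — a7: attacked by Qb7; b7: attacked by Nc5; c7: attacked by Qb7; a8: attacked by Qb7; c8: attacked by Qb7.
White has no legal moves → checkmate.

yes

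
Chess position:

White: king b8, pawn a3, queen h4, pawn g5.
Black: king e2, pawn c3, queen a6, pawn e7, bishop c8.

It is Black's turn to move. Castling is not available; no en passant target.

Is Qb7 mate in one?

After Qb7: white king on b8; in check: yes, from the black queen on b7.
King squares — a7: attacked by Qb7; b7: attacked by Bc8; c7: attacked by Qb7; a8: attacked by Qb7; c8: attacked by Qb7.
White has no legal moves → checkmate.

yes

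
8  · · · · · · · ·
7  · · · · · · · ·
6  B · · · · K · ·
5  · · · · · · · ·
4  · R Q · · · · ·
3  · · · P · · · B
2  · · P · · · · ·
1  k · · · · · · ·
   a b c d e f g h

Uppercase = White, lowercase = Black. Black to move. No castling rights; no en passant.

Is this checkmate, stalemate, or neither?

stalemate

Black to move; black king on a1.
In check: no.
King squares — b1: attacked by Rb4; a2: attacked by Qc4; b2: attacked by Rb4.
Legal moves for Black: none.
Not in check and no legal moves → stalemate.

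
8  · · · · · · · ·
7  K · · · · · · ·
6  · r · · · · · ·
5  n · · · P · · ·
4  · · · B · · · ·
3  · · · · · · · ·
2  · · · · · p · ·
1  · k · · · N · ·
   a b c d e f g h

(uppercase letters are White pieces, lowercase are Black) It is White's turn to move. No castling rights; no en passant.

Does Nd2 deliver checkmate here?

no

After Nd2: black king on b1; in check: yes, from the white knight on d2.
Black has 3 legal replies: Kc2, Ka2, Kc1.
In check but a legal move exists → not checkmate.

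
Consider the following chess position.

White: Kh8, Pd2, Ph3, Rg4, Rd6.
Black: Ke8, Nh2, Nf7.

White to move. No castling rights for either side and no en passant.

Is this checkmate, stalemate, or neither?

neither

White to move; white king on h8.
In check: yes, from the black knight on f7.
Legal moves for White: Kg8, Kh7, Kg7.
White is in check but has 3 legal moves → neither.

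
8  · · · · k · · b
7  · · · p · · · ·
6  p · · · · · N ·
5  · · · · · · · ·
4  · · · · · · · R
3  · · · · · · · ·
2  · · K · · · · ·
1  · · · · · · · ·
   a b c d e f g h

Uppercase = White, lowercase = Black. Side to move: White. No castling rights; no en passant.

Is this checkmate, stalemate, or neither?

White to move; white king on c2.
In check: no.
Legal moves for White include: Nxh8, Nf8, Ne7, Ne5, Nf4, Rxh8+, Rh7, Rh6, Rh5, Rg4, Rf4, Re4+, Rd4, Rc4, Rb4, Ra4, Rh3, Rh2, ... (list truncated; more exist).
White has legal moves and is not in check → neither.

neither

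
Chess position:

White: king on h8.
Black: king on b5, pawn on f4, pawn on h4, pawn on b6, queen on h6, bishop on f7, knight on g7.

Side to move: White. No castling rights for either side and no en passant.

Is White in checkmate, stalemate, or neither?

checkmate

White to move; white king on h8.
In check: yes, from the black queen on h6.
King squares — g7: attacked by Qh6; h7: attacked by Qh6; g8: attacked by Bf7.
Legal moves for White: none.
In check with no legal moves → checkmate.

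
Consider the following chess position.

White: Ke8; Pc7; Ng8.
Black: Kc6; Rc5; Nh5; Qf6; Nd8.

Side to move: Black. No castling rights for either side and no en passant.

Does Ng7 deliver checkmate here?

After Ng7: white king on e8; in check: yes, from the black knight on g7.
King squares — d7: attacked by Kc6; e7: attacked by Qf6; f7: attacked by Qf6; d8: attacked by Qf6; f8: attacked by Qf6.
White has no legal moves → checkmate.

yes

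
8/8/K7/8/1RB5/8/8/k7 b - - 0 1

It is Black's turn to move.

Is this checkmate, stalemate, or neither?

stalemate

Black to move; black king on a1.
In check: no.
King squares — b1: attacked by Rb4; a2: attacked by Bc4; b2: attacked by Rb4.
Legal moves for Black: none.
Not in check and no legal moves → stalemate.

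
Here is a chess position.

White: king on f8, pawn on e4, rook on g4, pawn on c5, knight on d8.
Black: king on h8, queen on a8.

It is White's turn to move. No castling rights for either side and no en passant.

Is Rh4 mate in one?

After Rh4: black king on h8; in check: yes, from the white rook on h4.
King squares — g7: attacked by Kf8; h7: attacked by Rh4; g8: attacked by Kf8.
Black has no legal moves → checkmate.

yes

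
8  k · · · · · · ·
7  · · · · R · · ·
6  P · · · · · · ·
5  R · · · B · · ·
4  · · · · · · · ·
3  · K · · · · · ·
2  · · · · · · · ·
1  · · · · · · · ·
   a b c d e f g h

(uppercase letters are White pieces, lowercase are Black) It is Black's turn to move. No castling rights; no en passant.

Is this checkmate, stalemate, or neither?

Black to move; black king on a8.
In check: no.
King squares — a7: attacked by Re7; b7: attacked by Pa6; b8: attacked by Be5.
Legal moves for Black: none.
Not in check and no legal moves → stalemate.

stalemate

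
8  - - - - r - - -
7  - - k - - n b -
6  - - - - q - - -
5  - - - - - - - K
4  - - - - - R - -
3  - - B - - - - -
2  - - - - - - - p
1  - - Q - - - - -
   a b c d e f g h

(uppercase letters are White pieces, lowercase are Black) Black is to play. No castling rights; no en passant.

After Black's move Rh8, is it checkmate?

After Rh8: white king on h5; in check: yes, from the black rook on h8.
King squares — g4: attacked by Qe6; h4: attacked by Rh8; g5: attacked by Nf7; g6: attacked by Qe6; h6: attacked by Qe6.
White has no legal moves → checkmate.

yes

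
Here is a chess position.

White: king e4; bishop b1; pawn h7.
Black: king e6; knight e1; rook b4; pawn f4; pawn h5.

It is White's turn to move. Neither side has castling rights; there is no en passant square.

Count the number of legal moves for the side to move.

0

White to move; king on e4.
In check: yes, from the black rook on b4.
Legal moves: none.
Count: 0.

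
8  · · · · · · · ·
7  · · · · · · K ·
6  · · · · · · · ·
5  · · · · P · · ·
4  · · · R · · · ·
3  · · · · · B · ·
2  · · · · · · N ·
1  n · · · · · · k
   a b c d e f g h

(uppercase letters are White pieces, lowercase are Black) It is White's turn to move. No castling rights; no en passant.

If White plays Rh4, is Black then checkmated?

no

After Rh4: black king on h1; in check: yes, from the white rook on h4.
Black has 1 legal reply: Kg1.
In check but a legal move exists → not checkmate.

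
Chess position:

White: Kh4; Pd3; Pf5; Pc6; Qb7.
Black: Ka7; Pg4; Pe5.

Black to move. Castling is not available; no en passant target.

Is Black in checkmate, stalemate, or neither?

checkmate

Black to move; black king on a7.
In check: yes, from the white queen on b7.
King squares — a6: attacked by Qb7; b6: attacked by Qb7; b7: attacked by Pc6; a8: attacked by Qb7; b8: attacked by Qb7.
Legal moves for Black: none.
In check with no legal moves → checkmate.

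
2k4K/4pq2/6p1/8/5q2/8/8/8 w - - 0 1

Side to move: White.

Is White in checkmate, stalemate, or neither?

White to move; white king on h8.
In check: no.
King squares — g7: attacked by Qf7; h7: attacked by Qf7; g8: attacked by Qf7.
Legal moves for White: none.
Not in check and no legal moves → stalemate.

stalemate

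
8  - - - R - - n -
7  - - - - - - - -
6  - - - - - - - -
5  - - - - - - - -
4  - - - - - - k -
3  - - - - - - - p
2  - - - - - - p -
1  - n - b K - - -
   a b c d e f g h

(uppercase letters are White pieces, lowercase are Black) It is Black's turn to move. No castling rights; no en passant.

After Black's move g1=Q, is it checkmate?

After g1=Q: white king on e1; in check: yes, from the black queen on g1.
King squares — d1: attacked by Qg1; f1: attacked by Qg1; d2: attacked by Nb1; e2: attacked by Bd1; f2: attacked by Qg1.
White has no legal moves → checkmate.

yes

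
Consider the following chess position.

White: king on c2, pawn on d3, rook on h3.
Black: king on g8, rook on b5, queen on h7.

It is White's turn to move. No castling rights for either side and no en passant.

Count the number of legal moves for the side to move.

White to move; king on c2.
In check: no.
Legal moves: Rxh7, Rh6, Rh5, Rh4, Rg3+, Rf3, Re3, Rh2, Rh1, Kc3, Kd2, Kd1, Kc1.
Count: 13.

13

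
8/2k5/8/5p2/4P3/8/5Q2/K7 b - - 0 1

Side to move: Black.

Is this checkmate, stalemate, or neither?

neither

Black to move; black king on c7.
In check: no.
Legal moves for Black: Kd8, Kc8, Kb8, Kd7, Kb7, Kd6, Kc6, fxe4, f4.
Black has 9 legal moves and is not in check → neither.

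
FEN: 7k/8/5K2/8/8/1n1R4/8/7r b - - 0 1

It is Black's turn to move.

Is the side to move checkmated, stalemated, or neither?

Black to move; black king on h8.
In check: no.
Legal moves for Black include: Kg8, Kh7, Nc5, Na5, Nd4, Nd2, Nc1, Na1, Rh7, Rh6+, Rh5, Rh4, Rh3, Rh2, Rg1, Rf1+, Re1, Rd1, ... (list truncated; more exist).
Black has legal moves and is not in check → neither.

neither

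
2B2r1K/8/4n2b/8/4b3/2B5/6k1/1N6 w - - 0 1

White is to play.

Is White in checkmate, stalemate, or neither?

White to move; white king on h8.
In check: yes, from the black rook on f8.
King squares — g7: attacked by Ne6; h7: attacked by Be4; g8: attacked by Rf8.
Legal moves for White: none.
In check with no legal moves → checkmate.

checkmate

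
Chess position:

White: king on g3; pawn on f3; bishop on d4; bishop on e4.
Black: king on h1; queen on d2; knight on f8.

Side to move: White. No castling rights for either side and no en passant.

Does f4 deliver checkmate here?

After f4: black king on h1; in check: yes, from the white bishop on e4.
Black has 1 legal reply: Qg2+.
In check but a legal move exists → not checkmate.

no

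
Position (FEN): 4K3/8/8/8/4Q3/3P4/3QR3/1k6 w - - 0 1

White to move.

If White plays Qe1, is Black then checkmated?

After Qe1: black king on b1; in check: yes, from the white queen on e1.
King squares — a1: attacked by Qe1; c1: attacked by Qe1; a2: attacked by Re2; b2: attacked by Re2; c2: attacked by Re2.
Black has no legal moves → checkmate.

yes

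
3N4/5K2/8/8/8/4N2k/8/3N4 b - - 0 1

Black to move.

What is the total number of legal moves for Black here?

3

Black to move; king on h3.
In check: no.
Legal moves: Kh4, Kg3, Kh2.
Count: 3.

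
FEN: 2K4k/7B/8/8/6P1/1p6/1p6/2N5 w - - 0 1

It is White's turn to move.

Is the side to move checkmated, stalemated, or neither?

neither

White to move; white king on c8.
In check: no.
Legal moves for White: Kd8, Kb8, Kd7, Kc7, Kb7, Bg8, Bg6, Bf5, Be4, Bd3, Bc2, Bb1, Nd3, Nxb3, Ne2, Na2, g5.
White has 17 legal moves and is not in check → neither.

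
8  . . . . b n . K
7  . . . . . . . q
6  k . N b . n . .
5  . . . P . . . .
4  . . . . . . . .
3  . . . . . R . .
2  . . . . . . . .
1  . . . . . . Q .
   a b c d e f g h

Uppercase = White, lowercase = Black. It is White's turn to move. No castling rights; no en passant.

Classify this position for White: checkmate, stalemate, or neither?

checkmate

White to move; white king on h8.
In check: yes, from the black queen on h7.
King squares — g7: attacked by Qh7; h7: attacked by Nf6; g8: attacked by Nf6.
Legal moves for White: none.
In check with no legal moves → checkmate.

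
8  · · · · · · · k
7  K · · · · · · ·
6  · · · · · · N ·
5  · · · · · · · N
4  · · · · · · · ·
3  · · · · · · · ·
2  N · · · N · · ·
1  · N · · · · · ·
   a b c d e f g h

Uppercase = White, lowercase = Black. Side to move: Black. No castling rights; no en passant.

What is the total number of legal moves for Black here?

2

Black to move; king on h8.
In check: yes, from the white knight on g6.
Legal moves: Kg8, Kh7.
Count: 2.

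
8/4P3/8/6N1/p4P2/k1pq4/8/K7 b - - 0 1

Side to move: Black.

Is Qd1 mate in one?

yes

After Qd1: white king on a1; in check: yes, from the black queen on d1.
King squares — b1: attacked by Qd1; a2: attacked by Ka3; b2: attacked by Ka3.
White has no legal moves → checkmate.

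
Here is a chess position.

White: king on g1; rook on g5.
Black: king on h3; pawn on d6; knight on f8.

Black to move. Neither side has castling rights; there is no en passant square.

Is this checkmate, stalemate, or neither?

Black to move; black king on h3.
In check: no.
Legal moves for Black: Nh7, Nd7, Ng6, Ne6, Kh4, d5.
Black has 6 legal moves and is not in check → neither.

neither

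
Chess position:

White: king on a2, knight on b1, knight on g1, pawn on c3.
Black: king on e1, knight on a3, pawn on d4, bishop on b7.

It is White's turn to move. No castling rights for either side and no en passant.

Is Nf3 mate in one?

After Nf3: black king on e1; in check: yes, from the white knight on f3.
Black has 5 legal replies: Kf2, Ke2, Kf1, Kd1, Bxf3.
In check but a legal move exists → not checkmate.

no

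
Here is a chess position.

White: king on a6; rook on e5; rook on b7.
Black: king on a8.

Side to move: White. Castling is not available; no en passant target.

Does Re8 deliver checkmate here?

yes

After Re8: black king on a8; in check: yes, from the white rook on e8.
King squares — a7: attacked by Ka6; b7: attacked by Ka6; b8: attacked by Rb7.
Black has no legal moves → checkmate.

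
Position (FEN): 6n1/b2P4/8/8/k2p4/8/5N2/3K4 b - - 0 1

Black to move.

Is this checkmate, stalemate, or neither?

Black to move; black king on a4.
In check: no.
Legal moves for Black: Ne7, Nh6, Nf6, Bb8, Bb6, Bc5, Kb5, Ka5, Kb4, Kb3, Ka3, d3.
Black has 12 legal moves and is not in check → neither.

neither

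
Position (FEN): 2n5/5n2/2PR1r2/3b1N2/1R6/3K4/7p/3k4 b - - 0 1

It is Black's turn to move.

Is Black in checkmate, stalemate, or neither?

Black to move; black king on d1.
In check: no.
Legal moves for Black include: Ne7, Na7, Ncxd6, Nb6, Nh8, Nd8, Nh6, Nfxd6, Ng5, Ne5+, Rh6, Rg6, Re6, Rxd6, Rxf5, Be6, Bxc6, Be4+, ... (list truncated; more exist).
Black has legal moves and is not in check → neither.

neither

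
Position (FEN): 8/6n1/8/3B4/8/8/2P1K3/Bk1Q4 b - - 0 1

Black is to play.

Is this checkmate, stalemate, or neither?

Black to move; black king on b1.
In check: yes, from the white queen on d1.
King squares — a1: attacked by Qd1; c1: attacked by Qd1; a2: attacked by Bd5; b2: attacked by Ba1; c2: attacked by Qd1.
Legal moves for Black: none.
In check with no legal moves → checkmate.

checkmate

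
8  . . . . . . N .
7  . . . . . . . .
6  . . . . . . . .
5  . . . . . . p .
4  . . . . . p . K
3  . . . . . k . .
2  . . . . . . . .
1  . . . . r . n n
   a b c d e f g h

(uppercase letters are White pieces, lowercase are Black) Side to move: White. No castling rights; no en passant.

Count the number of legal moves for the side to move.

2

White to move; king on h4.
In check: yes, from the black pawn on g5.
Legal moves: Kh5, Kxg5.
Count: 2.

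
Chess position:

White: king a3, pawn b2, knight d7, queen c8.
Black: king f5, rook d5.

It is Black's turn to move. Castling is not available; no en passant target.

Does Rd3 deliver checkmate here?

no

After Rd3: white king on a3; in check: yes, from the black rook on d3.
White has 5 legal replies: Kb4, Ka4, Ka2, Qc3, b3.
In check but a legal move exists → not checkmate.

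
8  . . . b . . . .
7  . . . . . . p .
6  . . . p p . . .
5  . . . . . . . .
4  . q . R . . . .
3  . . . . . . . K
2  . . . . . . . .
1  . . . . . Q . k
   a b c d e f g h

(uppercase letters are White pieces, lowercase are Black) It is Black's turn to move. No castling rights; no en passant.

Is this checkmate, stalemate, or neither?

Black to move; black king on h1.
In check: yes, from the white queen on f1.
King squares — g1: attacked by Qf1; g2: attacked by Qf1; h2: attacked by Kh3.
Legal moves for Black: none.
In check with no legal moves → checkmate.

checkmate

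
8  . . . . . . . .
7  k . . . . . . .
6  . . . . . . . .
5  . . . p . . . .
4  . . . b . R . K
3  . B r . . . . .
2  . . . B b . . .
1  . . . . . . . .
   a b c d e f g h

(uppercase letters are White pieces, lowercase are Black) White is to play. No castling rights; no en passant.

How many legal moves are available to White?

White to move; king on h4.
In check: no.
Legal moves: Kg5, Rf8, Rf7+, Rf6, Rf5, Rg4, Re4, Rxd4, Rf3, Rf2, Rf1, Bxd5, Bc4, Ba4, Bc2, Ba2, Bd1, Be3, Bxc3, Be1, Bc1.
Count: 21.

21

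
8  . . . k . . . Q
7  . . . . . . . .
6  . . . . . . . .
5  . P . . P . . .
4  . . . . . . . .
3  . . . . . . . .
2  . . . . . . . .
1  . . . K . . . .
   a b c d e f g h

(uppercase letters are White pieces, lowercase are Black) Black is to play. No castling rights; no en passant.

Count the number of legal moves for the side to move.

Black to move; king on d8.
In check: yes, from the white queen on h8.
Legal moves: Ke7, Kd7, Kc7.
Count: 3.

3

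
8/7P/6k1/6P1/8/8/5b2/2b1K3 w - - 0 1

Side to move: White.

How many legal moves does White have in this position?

White to move; king on e1.
In check: yes, from the black bishop on f2.
Legal moves: Kxf2, Ke2, Kf1, Kd1.
Count: 4.

4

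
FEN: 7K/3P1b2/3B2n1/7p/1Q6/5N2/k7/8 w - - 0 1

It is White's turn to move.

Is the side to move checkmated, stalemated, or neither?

White to move; white king on h8.
In check: yes, from the black knight on g6.
King squares — g7: available; h7: available; g8: attacked by Bf7.
Legal moves for White: Kh7, Kg7.
White is in check but has 2 legal moves → neither.

neither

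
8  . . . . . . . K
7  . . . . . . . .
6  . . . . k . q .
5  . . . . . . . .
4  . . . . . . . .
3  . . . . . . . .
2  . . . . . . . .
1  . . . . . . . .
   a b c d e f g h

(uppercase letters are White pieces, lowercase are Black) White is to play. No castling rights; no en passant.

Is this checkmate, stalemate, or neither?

White to move; white king on h8.
In check: no.
King squares — g7: attacked by Qg6; h7: attacked by Qg6; g8: attacked by Qg6.
Legal moves for White: none.
Not in check and no legal moves → stalemate.

stalemate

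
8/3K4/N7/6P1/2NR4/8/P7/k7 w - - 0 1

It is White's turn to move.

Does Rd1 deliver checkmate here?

no

After Rd1: black king on a1; in check: yes, from the white rook on d1.
Black has 1 legal reply: Kxa2.
In check but a legal move exists → not checkmate.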